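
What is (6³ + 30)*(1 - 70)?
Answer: -16974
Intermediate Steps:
(6³ + 30)*(1 - 70) = (216 + 30)*(-69) = 246*(-69) = -16974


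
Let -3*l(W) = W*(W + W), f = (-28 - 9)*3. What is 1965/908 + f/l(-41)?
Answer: 3454347/1526348 ≈ 2.2631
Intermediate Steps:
f = -111 (f = -37*3 = -111)
l(W) = -2*W**2/3 (l(W) = -W*(W + W)/3 = -W*2*W/3 = -2*W**2/3)
1965/908 + f/l(-41) = 1965/908 - 111/((-2/3*(-41)**2)) = 1965*(1/908) - 111/((-2/3*1681)) = 1965/908 - 111/(-3362/3) = 1965/908 - 111*(-3/3362) = 1965/908 + 333/3362 = 3454347/1526348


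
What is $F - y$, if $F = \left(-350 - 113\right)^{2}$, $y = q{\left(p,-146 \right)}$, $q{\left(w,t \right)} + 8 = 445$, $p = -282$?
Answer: $213932$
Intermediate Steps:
$q{\left(w,t \right)} = 437$ ($q{\left(w,t \right)} = -8 + 445 = 437$)
$y = 437$
$F = 214369$ ($F = \left(-463\right)^{2} = 214369$)
$F - y = 214369 - 437 = 213932$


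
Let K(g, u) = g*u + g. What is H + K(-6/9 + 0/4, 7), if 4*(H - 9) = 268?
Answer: 212/3 ≈ 70.667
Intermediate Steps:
K(g, u) = g + g*u
H = 76 (H = 9 + (¼)*268 = 9 + 67 = 76)
H + K(-6/9 + 0/4, 7) = 76 + (-6/9 + 0/4)*(1 + 7) = 76 + (-6*⅑ + 0*(¼))*8 = 76 + (-⅔ + 0)*8 = 76 - ⅔*8 = 76 - 16/3 = 212/3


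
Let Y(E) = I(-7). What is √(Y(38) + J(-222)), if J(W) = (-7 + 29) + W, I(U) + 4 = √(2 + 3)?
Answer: √(-204 + √5) ≈ 14.204*I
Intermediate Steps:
I(U) = -4 + √5 (I(U) = -4 + √(2 + 3) = -4 + √5)
Y(E) = -4 + √5
J(W) = 22 + W
√(Y(38) + J(-222)) = √((-4 + √5) + (22 - 222)) = √((-4 + √5) - 200) = √(-204 + √5)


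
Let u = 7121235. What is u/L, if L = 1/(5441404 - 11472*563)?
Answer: -7244660245020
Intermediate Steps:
L = -1/1017332 (L = 1/(5441404 - 6458736) = 1/(-1017332) = -1/1017332 ≈ -9.8296e-7)
u/L = 7121235/(-1/1017332) = 7121235*(-1017332) = -7244660245020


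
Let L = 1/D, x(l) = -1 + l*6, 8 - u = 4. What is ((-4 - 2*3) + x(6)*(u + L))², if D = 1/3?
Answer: 55225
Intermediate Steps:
u = 4 (u = 8 - 1*4 = 8 - 4 = 4)
D = ⅓ ≈ 0.33333
x(l) = -1 + 6*l
L = 3 (L = 1/(⅓) = 3)
((-4 - 2*3) + x(6)*(u + L))² = ((-4 - 2*3) + (-1 + 6*6)*(4 + 3))² = ((-4 - 6) + (-1 + 36)*7)² = (-10 + 35*7)² = (-10 + 245)² = 235² = 55225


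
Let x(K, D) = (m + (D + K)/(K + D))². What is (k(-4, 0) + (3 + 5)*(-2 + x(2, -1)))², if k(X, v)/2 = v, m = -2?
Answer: 64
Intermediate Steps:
x(K, D) = 1 (x(K, D) = (-2 + (D + K)/(K + D))² = (-2 + (D + K)/(D + K))² = (-2 + 1)² = (-1)² = 1)
k(X, v) = 2*v
(k(-4, 0) + (3 + 5)*(-2 + x(2, -1)))² = (2*0 + (3 + 5)*(-2 + 1))² = (0 + 8*(-1))² = (0 - 8)² = (-8)² = 64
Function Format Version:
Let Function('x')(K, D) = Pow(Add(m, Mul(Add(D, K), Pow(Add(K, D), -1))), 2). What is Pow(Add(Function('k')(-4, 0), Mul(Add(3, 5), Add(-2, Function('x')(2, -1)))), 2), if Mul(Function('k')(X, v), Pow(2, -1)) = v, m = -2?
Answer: 64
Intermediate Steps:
Function('x')(K, D) = 1 (Function('x')(K, D) = Pow(Add(-2, Mul(Add(D, K), Pow(Add(K, D), -1))), 2) = Pow(Add(-2, Mul(Add(D, K), Pow(Add(D, K), -1))), 2) = Pow(Add(-2, 1), 2) = Pow(-1, 2) = 1)
Function('k')(X, v) = Mul(2, v)
Pow(Add(Function('k')(-4, 0), Mul(Add(3, 5), Add(-2, Function('x')(2, -1)))), 2) = Pow(Add(Mul(2, 0), Mul(Add(3, 5), Add(-2, 1))), 2) = Pow(Add(0, Mul(8, -1)), 2) = Pow(Add(0, -8), 2) = Pow(-8, 2) = 64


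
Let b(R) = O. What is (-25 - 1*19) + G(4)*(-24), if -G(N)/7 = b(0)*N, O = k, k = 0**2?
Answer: -44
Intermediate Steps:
k = 0
O = 0
b(R) = 0
G(N) = 0 (G(N) = -0*N = -7*0 = 0)
(-25 - 1*19) + G(4)*(-24) = (-25 - 1*19) + 0*(-24) = (-25 - 19) + 0 = -44 + 0 = -44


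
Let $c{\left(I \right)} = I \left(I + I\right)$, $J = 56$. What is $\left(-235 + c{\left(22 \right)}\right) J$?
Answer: $41048$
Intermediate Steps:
$c{\left(I \right)} = 2 I^{2}$ ($c{\left(I \right)} = I 2 I = 2 I^{2}$)
$\left(-235 + c{\left(22 \right)}\right) J = \left(-235 + 2 \cdot 22^{2}\right) 56 = \left(-235 + 2 \cdot 484\right) 56 = \left(-235 + 968\right) 56 = 733 \cdot 56 = 41048$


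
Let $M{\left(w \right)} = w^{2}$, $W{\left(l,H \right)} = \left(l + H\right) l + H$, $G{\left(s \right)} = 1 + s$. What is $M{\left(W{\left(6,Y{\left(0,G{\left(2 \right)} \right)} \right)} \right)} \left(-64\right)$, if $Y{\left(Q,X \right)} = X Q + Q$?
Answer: $-82944$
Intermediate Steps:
$Y{\left(Q,X \right)} = Q + Q X$ ($Y{\left(Q,X \right)} = Q X + Q = Q + Q X$)
$W{\left(l,H \right)} = H + l \left(H + l\right)$ ($W{\left(l,H \right)} = \left(H + l\right) l + H = l \left(H + l\right) + H = H + l \left(H + l\right)$)
$M{\left(W{\left(6,Y{\left(0,G{\left(2 \right)} \right)} \right)} \right)} \left(-64\right) = \left(0 \left(1 + \left(1 + 2\right)\right) + 6^{2} + 0 \left(1 + \left(1 + 2\right)\right) 6\right)^{2} \left(-64\right) = \left(0 \left(1 + 3\right) + 36 + 0 \left(1 + 3\right) 6\right)^{2} \left(-64\right) = \left(0 \cdot 4 + 36 + 0 \cdot 4 \cdot 6\right)^{2} \left(-64\right) = \left(0 + 36 + 0 \cdot 6\right)^{2} \left(-64\right) = \left(0 + 36 + 0\right)^{2} \left(-64\right) = 36^{2} \left(-64\right) = 1296 \left(-64\right) = -82944$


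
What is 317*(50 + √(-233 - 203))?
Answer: 15850 + 634*I*√109 ≈ 15850.0 + 6619.2*I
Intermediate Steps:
317*(50 + √(-233 - 203)) = 317*(50 + √(-436)) = 317*(50 + 2*I*√109) = 15850 + 634*I*√109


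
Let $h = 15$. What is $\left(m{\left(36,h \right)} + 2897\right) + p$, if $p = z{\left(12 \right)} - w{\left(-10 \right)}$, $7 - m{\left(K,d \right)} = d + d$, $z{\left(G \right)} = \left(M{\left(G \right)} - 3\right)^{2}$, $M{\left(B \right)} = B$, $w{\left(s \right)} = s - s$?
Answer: $2955$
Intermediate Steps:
$w{\left(s \right)} = 0$
$z{\left(G \right)} = \left(-3 + G\right)^{2}$ ($z{\left(G \right)} = \left(G - 3\right)^{2} = \left(-3 + G\right)^{2}$)
$m{\left(K,d \right)} = 7 - 2 d$ ($m{\left(K,d \right)} = 7 - \left(d + d\right) = 7 - 2 d$)
$p = 81$ ($p = \left(-3 + 12\right)^{2} - 0 = 9^{2} + 0 = 81 + 0 = 81$)
$\left(m{\left(36,h \right)} + 2897\right) + p = \left(\left(7 - 30\right) + 2897\right) + 81 = \left(-23 + 2897\right) + 81 = 2874 + 81 = 2955$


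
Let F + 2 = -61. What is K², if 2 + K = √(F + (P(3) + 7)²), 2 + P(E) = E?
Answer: 1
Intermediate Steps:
F = -63 (F = -2 - 61 = -63)
P(E) = -2 + E
K = -1 (K = -2 + √(-63 + ((-2 + 3) + 7)²) = -2 + √(-63 + (1 + 7)²) = -2 + √(-63 + 8²) = -2 + √(-63 + 64) = -2 + √1 = -2 + 1 = -1)
K² = (-1)² = 1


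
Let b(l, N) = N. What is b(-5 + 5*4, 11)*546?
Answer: 6006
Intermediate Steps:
b(-5 + 5*4, 11)*546 = 11*546 = 6006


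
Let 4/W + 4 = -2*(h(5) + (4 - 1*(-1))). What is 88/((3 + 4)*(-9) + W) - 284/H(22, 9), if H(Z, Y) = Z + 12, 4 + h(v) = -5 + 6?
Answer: -21026/2159 ≈ -9.7388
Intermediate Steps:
h(v) = -3 (h(v) = -4 + (-5 + 6) = -4 + 1 = -3)
W = -1/2 (W = 4/(-4 - 2*(-3 + (4 - 1*(-1)))) = 4/(-4 - 2*(-3 + (4 + 1))) = 4/(-4 - 2*(-3 + 5)) = 4/(-4 - 2*2) = 4/(-4 - 4) = 4/(-8) = 4*(-1/8) = -1/2 ≈ -0.50000)
H(Z, Y) = 12 + Z
88/((3 + 4)*(-9) + W) - 284/H(22, 9) = 88/((3 + 4)*(-9) - 1/2) - 284/(12 + 22) = 88/(7*(-9) - 1/2) - 284/34 = 88/(-63 - 1/2) - 284*1/34 = 88/(-127/2) - 142/17 = 88*(-2/127) - 142/17 = -176/127 - 142/17 = -21026/2159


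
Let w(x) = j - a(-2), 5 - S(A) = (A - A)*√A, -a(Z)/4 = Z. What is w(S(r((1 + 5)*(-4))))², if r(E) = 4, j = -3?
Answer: 121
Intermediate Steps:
a(Z) = -4*Z
S(A) = 5 (S(A) = 5 - (A - A)*√A = 5 - 0*√A = 5 - 1*0 = 5 + 0 = 5)
w(x) = -11 (w(x) = -3 - (-4)*(-2) = -3 - 1*8 = -3 - 8 = -11)
w(S(r((1 + 5)*(-4))))² = (-11)² = 121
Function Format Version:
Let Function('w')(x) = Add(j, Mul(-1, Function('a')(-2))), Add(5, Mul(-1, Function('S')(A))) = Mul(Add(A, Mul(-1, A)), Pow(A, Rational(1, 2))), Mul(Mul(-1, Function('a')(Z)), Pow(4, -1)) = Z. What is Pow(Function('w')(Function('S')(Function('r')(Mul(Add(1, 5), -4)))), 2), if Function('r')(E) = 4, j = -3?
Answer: 121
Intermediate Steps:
Function('a')(Z) = Mul(-4, Z)
Function('S')(A) = 5 (Function('S')(A) = Add(5, Mul(-1, Mul(Add(A, Mul(-1, A)), Pow(A, Rational(1, 2))))) = Add(5, Mul(-1, Mul(0, Pow(A, Rational(1, 2))))) = Add(5, Mul(-1, 0)) = Add(5, 0) = 5)
Function('w')(x) = -11 (Function('w')(x) = Add(-3, Mul(-1, Mul(-4, -2))) = Add(-3, Mul(-1, 8)) = Add(-3, -8) = -11)
Pow(Function('w')(Function('S')(Function('r')(Mul(Add(1, 5), -4)))), 2) = Pow(-11, 2) = 121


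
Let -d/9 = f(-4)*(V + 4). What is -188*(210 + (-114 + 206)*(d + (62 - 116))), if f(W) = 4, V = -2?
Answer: 2139816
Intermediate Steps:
d = -72 (d = -36*(-2 + 4) = -36*2 = -9*8 = -72)
-188*(210 + (-114 + 206)*(d + (62 - 116))) = -188*(210 + (-114 + 206)*(-72 + (62 - 116))) = -188*(210 + 92*(-72 - 54)) = -188*(210 + 92*(-126)) = -188*(210 - 11592) = -188*(-11382) = 2139816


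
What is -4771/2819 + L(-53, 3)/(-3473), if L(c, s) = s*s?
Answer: -16595054/9790387 ≈ -1.6950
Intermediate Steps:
L(c, s) = s²
-4771/2819 + L(-53, 3)/(-3473) = -4771/2819 + 3²/(-3473) = -4771*1/2819 + 9*(-1/3473) = -4771/2819 - 9/3473 = -16595054/9790387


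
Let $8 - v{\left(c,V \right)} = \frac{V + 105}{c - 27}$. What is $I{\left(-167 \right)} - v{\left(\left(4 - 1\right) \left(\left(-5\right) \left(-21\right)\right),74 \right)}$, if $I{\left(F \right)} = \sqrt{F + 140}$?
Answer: $- \frac{2125}{288} + 3 i \sqrt{3} \approx -7.3785 + 5.1962 i$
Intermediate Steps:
$I{\left(F \right)} = \sqrt{140 + F}$
$v{\left(c,V \right)} = 8 - \frac{105 + V}{-27 + c}$ ($v{\left(c,V \right)} = 8 - \frac{V + 105}{c - 27} = 8 - \frac{105 + V}{-27 + c}$)
$I{\left(-167 \right)} - v{\left(\left(4 - 1\right) \left(\left(-5\right) \left(-21\right)\right),74 \right)} = \sqrt{140 - 167} - \frac{-321 - 74 + 8 \left(4 - 1\right) \left(\left(-5\right) \left(-21\right)\right)}{-27 + \left(4 - 1\right) \left(\left(-5\right) \left(-21\right)\right)} = \sqrt{-27} - \frac{-321 - 74 + 8 \cdot 3 \cdot 105}{-27 + 3 \cdot 105} = 3 i \sqrt{3} - \frac{-321 - 74 + 8 \cdot 315}{-27 + 315} = 3 i \sqrt{3} - \frac{-321 - 74 + 2520}{288} = 3 i \sqrt{3} - \frac{1}{288} \cdot 2125 = 3 i \sqrt{3} - \frac{2125}{288} = - \frac{2125}{288} + 3 i \sqrt{3}$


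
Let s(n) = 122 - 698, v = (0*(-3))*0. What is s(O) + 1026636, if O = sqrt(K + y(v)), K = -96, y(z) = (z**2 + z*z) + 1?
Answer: 1026060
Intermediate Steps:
v = 0 (v = 0*0 = 0)
y(z) = 1 + 2*z**2 (y(z) = (z**2 + z**2) + 1 = 2*z**2 + 1 = 1 + 2*z**2)
O = I*sqrt(95) (O = sqrt(-96 + (1 + 2*0**2)) = sqrt(-96 + (1 + 2*0)) = sqrt(-96 + (1 + 0)) = sqrt(-96 + 1) = sqrt(-95) = I*sqrt(95) ≈ 9.7468*I)
s(n) = -576
s(O) + 1026636 = -576 + 1026636 = 1026060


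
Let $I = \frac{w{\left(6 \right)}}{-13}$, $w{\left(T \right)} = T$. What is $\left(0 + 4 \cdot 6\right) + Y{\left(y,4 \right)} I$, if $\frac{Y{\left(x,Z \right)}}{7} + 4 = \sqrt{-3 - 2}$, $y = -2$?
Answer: $\frac{480}{13} - \frac{42 i \sqrt{5}}{13} \approx 36.923 - 7.2242 i$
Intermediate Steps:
$Y{\left(x,Z \right)} = -28 + 7 i \sqrt{5}$ ($Y{\left(x,Z \right)} = -28 + 7 \sqrt{-3 - 2} = -28 + 7 \sqrt{-5} = -28 + 7 i \sqrt{5}$)
$I = - \frac{6}{13}$ ($I = \frac{6}{-13} = 6 \left(- \frac{1}{13}\right) = - \frac{6}{13} \approx -0.46154$)
$\left(0 + 4 \cdot 6\right) + Y{\left(y,4 \right)} I = \left(0 + 4 \cdot 6\right) + \left(-28 + 7 i \sqrt{5}\right) \left(- \frac{6}{13}\right) = \left(0 + 24\right) + \left(\frac{168}{13} - \frac{42 i \sqrt{5}}{13}\right) = 24 + \left(\frac{168}{13} - \frac{42 i \sqrt{5}}{13}\right) = \frac{480}{13} - \frac{42 i \sqrt{5}}{13}$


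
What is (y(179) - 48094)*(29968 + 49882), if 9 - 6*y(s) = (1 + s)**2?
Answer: -4271376125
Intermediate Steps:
y(s) = 3/2 - (1 + s)**2/6
(y(179) - 48094)*(29968 + 49882) = ((3/2 - (1 + 179)**2/6) - 48094)*(29968 + 49882) = ((3/2 - 1/6*180**2) - 48094)*79850 = ((3/2 - 1/6*32400) - 48094)*79850 = ((3/2 - 5400) - 48094)*79850 = (-10797/2 - 48094)*79850 = -106985/2*79850 = -4271376125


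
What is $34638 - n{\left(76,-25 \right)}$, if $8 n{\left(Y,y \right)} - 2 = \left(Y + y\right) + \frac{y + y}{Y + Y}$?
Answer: $\frac{21055901}{608} \approx 34631.0$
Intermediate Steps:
$n{\left(Y,y \right)} = \frac{1}{4} + \frac{Y}{8} + \frac{y}{8} + \frac{y}{8 Y}$ ($n{\left(Y,y \right)} = \frac{1}{4} + \frac{\left(Y + y\right) + \frac{y + y}{Y + Y}}{8} = \frac{1}{4} + \frac{\left(Y + y\right) + \frac{2 y}{2 Y}}{8} = \frac{1}{4} + \frac{\left(Y + y\right) + 2 y \frac{1}{2 Y}}{8} = \frac{1}{4} + \frac{\left(Y + y\right) + \frac{y}{Y}}{8} = \frac{1}{4} + \frac{Y + y + \frac{y}{Y}}{8} = \frac{1}{4} + \left(\frac{Y}{8} + \frac{y}{8} + \frac{y}{8 Y}\right) = \frac{1}{4} + \frac{Y}{8} + \frac{y}{8} + \frac{y}{8 Y}$)
$34638 - n{\left(76,-25 \right)} = 34638 - \frac{-25 + 76 \left(2 + 76 - 25\right)}{8 \cdot 76} = 34638 - \frac{1}{8} \cdot \frac{1}{76} \left(-25 + 76 \cdot 53\right) = 34638 - \frac{1}{8} \cdot \frac{1}{76} \left(-25 + 4028\right) = 34638 - \frac{1}{8} \cdot \frac{1}{76} \cdot 4003 = 34638 - \frac{4003}{608} = \frac{21055901}{608}$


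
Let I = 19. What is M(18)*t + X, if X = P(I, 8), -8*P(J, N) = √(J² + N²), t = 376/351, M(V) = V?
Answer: 752/39 - 5*√17/8 ≈ 16.705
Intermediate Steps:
t = 376/351 (t = 376*(1/351) = 376/351 ≈ 1.0712)
P(J, N) = -√(J² + N²)/8
X = -5*√17/8 (X = -√(19² + 8²)/8 = -√(361 + 64)/8 = -5*√17/8 ≈ -2.5769)
M(18)*t + X = 18*(376/351) - 5*√17/8 = 752/39 - 5*√17/8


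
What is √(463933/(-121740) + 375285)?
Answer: √1390475687415645/60870 ≈ 612.60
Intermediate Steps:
√(463933/(-121740) + 375285) = √(463933*(-1/121740) + 375285) = √(-463933/121740 + 375285) = √(45686731967/121740) = √1390475687415645/60870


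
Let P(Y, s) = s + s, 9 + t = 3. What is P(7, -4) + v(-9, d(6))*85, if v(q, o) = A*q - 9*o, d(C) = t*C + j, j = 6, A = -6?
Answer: 27532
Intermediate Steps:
t = -6 (t = -9 + 3 = -6)
d(C) = 6 - 6*C (d(C) = -6*C + 6 = 6 - 6*C)
P(Y, s) = 2*s
v(q, o) = -9*o - 6*q (v(q, o) = -6*q - 9*o = -9*o - 6*q)
P(7, -4) + v(-9, d(6))*85 = 2*(-4) + (-9*(6 - 6*6) - 6*(-9))*85 = -8 + (-9*(6 - 36) + 54)*85 = -8 + (-9*(-30) + 54)*85 = -8 + (270 + 54)*85 = -8 + 324*85 = -8 + 27540 = 27532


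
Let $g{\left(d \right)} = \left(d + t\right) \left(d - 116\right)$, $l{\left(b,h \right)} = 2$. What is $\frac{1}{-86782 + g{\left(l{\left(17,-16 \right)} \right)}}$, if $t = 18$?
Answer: $- \frac{1}{89062} \approx -1.1228 \cdot 10^{-5}$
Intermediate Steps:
$g{\left(d \right)} = \left(-116 + d\right) \left(18 + d\right)$ ($g{\left(d \right)} = \left(d + 18\right) \left(d - 116\right) = \left(18 + d\right) \left(-116 + d\right) = \left(-116 + d\right) \left(18 + d\right)$)
$\frac{1}{-86782 + g{\left(l{\left(17,-16 \right)} \right)}} = \frac{1}{-86782 - \left(2284 - 4\right)} = \frac{1}{-86782 - 2280} = \frac{1}{-89062} = - \frac{1}{89062}$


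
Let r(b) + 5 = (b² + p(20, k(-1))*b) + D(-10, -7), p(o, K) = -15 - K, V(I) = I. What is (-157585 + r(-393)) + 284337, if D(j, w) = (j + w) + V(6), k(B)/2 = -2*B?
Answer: 288652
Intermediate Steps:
k(B) = -4*B (k(B) = 2*(-2*B) = -4*B)
D(j, w) = 6 + j + w (D(j, w) = (j + w) + 6 = 6 + j + w)
r(b) = -16 + b² - 19*b (r(b) = -5 + ((b² + (-15 - (-4)*(-1))*b) + (6 - 10 - 7)) = -5 + ((b² + (-15 - 1*4)*b) - 11) = -5 + ((b² + (-15 - 4)*b) - 11) = -5 + ((b² - 19*b) - 11) = -5 + (-11 + b² - 19*b) = -16 + b² - 19*b)
(-157585 + r(-393)) + 284337 = (-157585 + (-16 + (-393)² - 19*(-393))) + 284337 = (-157585 + (-16 + 154449 + 7467)) + 284337 = (-157585 + 161900) + 284337 = 4315 + 284337 = 288652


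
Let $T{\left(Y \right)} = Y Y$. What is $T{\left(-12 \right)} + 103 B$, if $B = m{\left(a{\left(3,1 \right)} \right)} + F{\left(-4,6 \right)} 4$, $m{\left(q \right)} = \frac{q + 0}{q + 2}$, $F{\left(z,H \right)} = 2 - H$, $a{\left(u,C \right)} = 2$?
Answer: $- \frac{2905}{2} \approx -1452.5$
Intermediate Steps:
$T{\left(Y \right)} = Y^{2}$
$m{\left(q \right)} = \frac{q}{2 + q}$
$B = - \frac{31}{2}$ ($B = \frac{2}{2 + 2} + \left(2 - 6\right) 4 = \frac{2}{4} + \left(2 - 6\right) 4 = 2 \cdot \frac{1}{4} - 16 = \frac{1}{2} - 16 = - \frac{31}{2} \approx -15.5$)
$T{\left(-12 \right)} + 103 B = \left(-12\right)^{2} + 103 \left(- \frac{31}{2}\right) = 144 - \frac{3193}{2} = - \frac{2905}{2}$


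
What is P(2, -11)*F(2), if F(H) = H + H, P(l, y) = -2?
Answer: -8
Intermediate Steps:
F(H) = 2*H
P(2, -11)*F(2) = -4*2 = -2*4 = -8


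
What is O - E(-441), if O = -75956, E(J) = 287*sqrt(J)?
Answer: -75956 - 6027*I ≈ -75956.0 - 6027.0*I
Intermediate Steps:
O - E(-441) = -75956 - 287*sqrt(-441) = -75956 - 287*21*I = -75956 - 6027*I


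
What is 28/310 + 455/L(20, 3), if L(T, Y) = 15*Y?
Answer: 14231/1395 ≈ 10.201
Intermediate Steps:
28/310 + 455/L(20, 3) = 28/310 + 455/((15*3)) = 28*(1/310) + 455/45 = 14/155 + 455*(1/45) = 14/155 + 91/9 = 14231/1395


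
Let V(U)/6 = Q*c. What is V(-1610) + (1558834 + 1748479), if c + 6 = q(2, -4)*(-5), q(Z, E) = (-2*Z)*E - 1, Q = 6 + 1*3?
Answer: 3302939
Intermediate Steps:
Q = 9 (Q = 6 + 3 = 9)
q(Z, E) = -1 - 2*E*Z (q(Z, E) = -2*E*Z - 1 = -1 - 2*E*Z)
c = -81 (c = -6 + (-1 - 2*(-4)*2)*(-5) = -6 + (-1 + 16)*(-5) = -6 + 15*(-5) = -6 - 75 = -81)
V(U) = -4374 (V(U) = 6*(9*(-81)) = 6*(-729) = -4374)
V(-1610) + (1558834 + 1748479) = -4374 + (1558834 + 1748479) = -4374 + 3307313 = 3302939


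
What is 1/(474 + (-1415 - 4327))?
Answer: -1/5268 ≈ -0.00018983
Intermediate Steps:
1/(474 + (-1415 - 4327)) = 1/(474 - 5742) = 1/(-5268) = -1/5268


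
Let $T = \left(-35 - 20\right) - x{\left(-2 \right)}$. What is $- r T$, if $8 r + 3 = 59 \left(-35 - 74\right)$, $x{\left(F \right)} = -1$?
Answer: $- \frac{86859}{2} \approx -43430.0$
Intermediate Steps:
$r = - \frac{3217}{4}$ ($r = - \frac{3}{8} + \frac{59 \left(-35 - 74\right)}{8} = - \frac{3}{8} + \frac{59 \left(-109\right)}{8} = - \frac{3}{8} + \frac{1}{8} \left(-6431\right) = - \frac{3}{8} - \frac{6431}{8} = - \frac{3217}{4} \approx -804.25$)
$T = -54$ ($T = \left(-35 - 20\right) - -1 = \left(-35 - 20\right) + 1 = -55 + 1 = -54$)
$- r T = \left(-1\right) \left(- \frac{3217}{4}\right) \left(-54\right) = \frac{3217}{4} \left(-54\right) = - \frac{86859}{2}$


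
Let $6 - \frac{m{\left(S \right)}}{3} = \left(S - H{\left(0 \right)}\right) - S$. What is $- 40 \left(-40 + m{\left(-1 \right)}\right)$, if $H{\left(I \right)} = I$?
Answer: $880$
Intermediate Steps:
$m{\left(S \right)} = 18$ ($m{\left(S \right)} = 18 - 3 \left(\left(S - 0\right) - S\right) = 18 - 3 \left(\left(S + 0\right) - S\right) = 18 - 3 \left(S - S\right) = 18 - 0 = 18 + 0 = 18$)
$- 40 \left(-40 + m{\left(-1 \right)}\right) = - 40 \left(-40 + 18\right) = \left(-40\right) \left(-22\right) = 880$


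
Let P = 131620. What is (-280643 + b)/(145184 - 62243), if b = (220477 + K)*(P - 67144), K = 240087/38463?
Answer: 182258167467593/1063386561 ≈ 1.7139e+5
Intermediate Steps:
K = 80029/12821 (K = 240087*(1/38463) = 80029/12821 ≈ 6.2420)
b = 182261765591496/12821 (b = (220477 + 80029/12821)*(131620 - 67144) = (2826815646/12821)*64476 = 182261765591496/12821 ≈ 1.4216e+10)
(-280643 + b)/(145184 - 62243) = (-280643 + 182261765591496/12821)/(145184 - 62243) = (182258167467593/12821)/82941 = (182258167467593/12821)*(1/82941) = 182258167467593/1063386561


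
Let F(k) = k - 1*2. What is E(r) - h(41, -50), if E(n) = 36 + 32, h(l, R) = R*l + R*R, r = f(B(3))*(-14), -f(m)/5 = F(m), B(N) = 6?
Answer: -382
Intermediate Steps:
F(k) = -2 + k (F(k) = k - 2 = -2 + k)
f(m) = 10 - 5*m (f(m) = -5*(-2 + m) = 10 - 5*m)
r = 280 (r = (10 - 5*6)*(-14) = (10 - 30)*(-14) = -20*(-14) = 280)
h(l, R) = R² + R*l (h(l, R) = R*l + R² = R² + R*l)
E(n) = 68
E(r) - h(41, -50) = 68 - (-50)*(-50 + 41) = 68 - (-50)*(-9) = 68 - 1*450 = 68 - 450 = -382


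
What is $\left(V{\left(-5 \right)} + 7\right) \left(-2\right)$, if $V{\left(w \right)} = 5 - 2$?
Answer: $-20$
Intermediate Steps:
$V{\left(w \right)} = 3$ ($V{\left(w \right)} = 5 - 2 = 3$)
$\left(V{\left(-5 \right)} + 7\right) \left(-2\right) = \left(3 + 7\right) \left(-2\right) = 10 \left(-2\right) = -20$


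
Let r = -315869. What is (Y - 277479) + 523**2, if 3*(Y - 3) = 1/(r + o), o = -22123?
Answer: -4002163273/1013976 ≈ -3947.0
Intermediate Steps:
Y = 3041927/1013976 (Y = 3 + 1/(3*(-315869 - 22123)) = 3 + (1/3)/(-337992) = 3 + (1/3)*(-1/337992) = 3 - 1/1013976 = 3041927/1013976 ≈ 3.0000)
(Y - 277479) + 523**2 = (3041927/1013976 - 277479) + 523**2 = -281354004577/1013976 + 273529 = -4002163273/1013976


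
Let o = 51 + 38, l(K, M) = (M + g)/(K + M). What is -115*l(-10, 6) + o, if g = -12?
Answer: -167/2 ≈ -83.500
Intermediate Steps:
l(K, M) = (-12 + M)/(K + M) (l(K, M) = (M - 12)/(K + M) = (-12 + M)/(K + M))
o = 89
-115*l(-10, 6) + o = -115*(-12 + 6)/(-10 + 6) + 89 = -115*(-6)/(-4) + 89 = -(-115)*(-6)/4 + 89 = -115*3/2 + 89 = -345/2 + 89 = -167/2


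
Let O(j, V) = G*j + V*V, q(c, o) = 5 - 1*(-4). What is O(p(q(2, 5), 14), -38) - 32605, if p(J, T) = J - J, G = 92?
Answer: -31161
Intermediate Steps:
q(c, o) = 9 (q(c, o) = 5 + 4 = 9)
p(J, T) = 0
O(j, V) = V² + 92*j (O(j, V) = 92*j + V*V = 92*j + V² = V² + 92*j)
O(p(q(2, 5), 14), -38) - 32605 = ((-38)² + 92*0) - 32605 = (1444 + 0) - 32605 = 1444 - 32605 = -31161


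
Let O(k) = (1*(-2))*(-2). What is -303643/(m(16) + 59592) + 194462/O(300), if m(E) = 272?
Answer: 2910014649/59864 ≈ 48610.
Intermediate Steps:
O(k) = 4 (O(k) = -2*(-2) = 4)
-303643/(m(16) + 59592) + 194462/O(300) = -303643/(272 + 59592) + 194462/4 = -303643/59864 + 194462*(¼) = -303643*1/59864 + 97231/2 = -303643/59864 + 97231/2 = 2910014649/59864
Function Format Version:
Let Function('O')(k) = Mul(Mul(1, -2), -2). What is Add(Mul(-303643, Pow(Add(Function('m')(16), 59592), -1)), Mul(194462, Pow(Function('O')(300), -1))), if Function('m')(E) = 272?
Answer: Rational(2910014649, 59864) ≈ 48610.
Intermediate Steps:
Function('O')(k) = 4 (Function('O')(k) = Mul(-2, -2) = 4)
Add(Mul(-303643, Pow(Add(Function('m')(16), 59592), -1)), Mul(194462, Pow(Function('O')(300), -1))) = Add(Mul(-303643, Pow(Add(272, 59592), -1)), Mul(194462, Pow(4, -1))) = Add(Mul(-303643, Pow(59864, -1)), Mul(194462, Rational(1, 4))) = Add(Mul(-303643, Rational(1, 59864)), Rational(97231, 2)) = Add(Rational(-303643, 59864), Rational(97231, 2)) = Rational(2910014649, 59864)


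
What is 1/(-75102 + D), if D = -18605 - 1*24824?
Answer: -1/118531 ≈ -8.4366e-6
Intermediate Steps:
D = -43429 (D = -18605 - 24824 = -43429)
1/(-75102 + D) = 1/(-75102 - 43429) = 1/(-118531) = -1/118531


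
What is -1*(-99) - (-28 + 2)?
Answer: 125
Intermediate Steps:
-1*(-99) - (-28 + 2) = 99 - 1*(-26) = 99 + 26 = 125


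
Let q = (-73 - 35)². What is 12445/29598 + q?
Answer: 345243517/29598 ≈ 11664.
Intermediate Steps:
q = 11664 (q = (-108)² = 11664)
12445/29598 + q = 12445/29598 + 11664 = 345243517/29598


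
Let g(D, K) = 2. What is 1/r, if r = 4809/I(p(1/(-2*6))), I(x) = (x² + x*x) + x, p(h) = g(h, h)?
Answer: 10/4809 ≈ 0.0020794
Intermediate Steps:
p(h) = 2
I(x) = x + 2*x² (I(x) = (x² + x²) + x = 2*x² + x = x + 2*x²)
r = 4809/10 (r = 4809/((2*(1 + 2*2))) = 4809/((2*(1 + 4))) = 4809/((2*5)) = 4809/10 ≈ 480.90)
1/r = 1/(4809/10) = 10/4809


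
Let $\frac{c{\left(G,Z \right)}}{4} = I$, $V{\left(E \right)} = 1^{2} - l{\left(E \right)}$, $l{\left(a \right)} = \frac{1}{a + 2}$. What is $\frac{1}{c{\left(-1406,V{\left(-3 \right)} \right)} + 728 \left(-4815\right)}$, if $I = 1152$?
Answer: $- \frac{1}{3500712} \approx -2.8566 \cdot 10^{-7}$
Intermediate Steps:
$l{\left(a \right)} = \frac{1}{2 + a}$
$V{\left(E \right)} = 1 - \frac{1}{2 + E}$ ($V{\left(E \right)} = 1^{2} - \frac{1}{2 + E} = 1 - \frac{1}{2 + E}$)
$c{\left(G,Z \right)} = 4608$ ($c{\left(G,Z \right)} = 4 \cdot 1152 = 4608$)
$\frac{1}{c{\left(-1406,V{\left(-3 \right)} \right)} + 728 \left(-4815\right)} = \frac{1}{4608 + 728 \left(-4815\right)} = \frac{1}{4608 - 3505320} = \frac{1}{-3500712} = - \frac{1}{3500712}$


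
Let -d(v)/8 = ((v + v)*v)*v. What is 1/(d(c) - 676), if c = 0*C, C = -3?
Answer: -1/676 ≈ -0.0014793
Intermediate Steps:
c = 0 (c = 0*(-3) = 0)
d(v) = -16*v³ (d(v) = -8*(v + v)*v*v = -8*(2*v)*v*v = -8*2*v²*v = -16*v³)
1/(d(c) - 676) = 1/(-16*0³ - 676) = 1/(-16*0 - 676) = 1/(0 - 676) = 1/(-676) = -1/676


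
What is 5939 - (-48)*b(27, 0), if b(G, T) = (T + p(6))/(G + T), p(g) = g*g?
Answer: 6003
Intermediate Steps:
p(g) = g²
b(G, T) = (36 + T)/(G + T) (b(G, T) = (T + 6²)/(G + T) = (T + 36)/(G + T) = (36 + T)/(G + T))
5939 - (-48)*b(27, 0) = 5939 - (-48)*(36 + 0)/(27 + 0) = 5939 - (-48)*36/27 = 5939 - (-48)*(1/27)*36 = 5939 - (-48)*4/3 = 5939 - 1*(-64) = 5939 + 64 = 6003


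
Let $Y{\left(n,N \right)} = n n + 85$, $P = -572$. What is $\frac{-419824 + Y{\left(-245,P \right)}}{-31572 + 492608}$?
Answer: $- \frac{179857}{230518} \approx -0.78023$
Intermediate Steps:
$Y{\left(n,N \right)} = 85 + n^{2}$ ($Y{\left(n,N \right)} = n^{2} + 85 = 85 + n^{2}$)
$\frac{-419824 + Y{\left(-245,P \right)}}{-31572 + 492608} = \frac{-419824 + \left(85 + \left(-245\right)^{2}\right)}{-31572 + 492608} = \frac{-419824 + \left(85 + 60025\right)}{461036} = \left(-419824 + 60110\right) \frac{1}{461036} = \left(-359714\right) \frac{1}{461036} = - \frac{179857}{230518}$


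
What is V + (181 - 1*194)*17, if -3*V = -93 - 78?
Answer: -164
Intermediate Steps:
V = 57 (V = -(-93 - 78)/3 = -1/3*(-171) = 57)
V + (181 - 1*194)*17 = 57 + (181 - 1*194)*17 = 57 + (181 - 194)*17 = 57 - 13*17 = 57 - 221 = -164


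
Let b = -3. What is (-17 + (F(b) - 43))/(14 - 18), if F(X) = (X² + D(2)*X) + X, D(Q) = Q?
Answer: 15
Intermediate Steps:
F(X) = X² + 3*X (F(X) = (X² + 2*X) + X = X² + 3*X)
(-17 + (F(b) - 43))/(14 - 18) = (-17 + (-3*(3 - 3) - 43))/(14 - 18) = (-17 + (-3*0 - 43))/(-4) = -(-17 + (0 - 43))/4 = -(-17 - 43)/4 = -¼*(-60) = 15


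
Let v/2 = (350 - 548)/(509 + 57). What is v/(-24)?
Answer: 33/1132 ≈ 0.029152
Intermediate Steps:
v = -198/283 (v = 2*((350 - 548)/(509 + 57)) = 2*(-198/566) = 2*(-198*1/566) = 2*(-99/283) = -198/283 ≈ -0.69965)
v/(-24) = -198/283/(-24) = -1/24*(-198/283) = 33/1132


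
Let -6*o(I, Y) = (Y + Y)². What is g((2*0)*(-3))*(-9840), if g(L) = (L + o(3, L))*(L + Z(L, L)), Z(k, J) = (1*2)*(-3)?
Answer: 0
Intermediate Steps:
o(I, Y) = -2*Y²/3 (o(I, Y) = -(Y + Y)²/6 = -4*Y²/6 = -2*Y²/3)
Z(k, J) = -6 (Z(k, J) = 2*(-3) = -6)
g(L) = (-6 + L)*(L - 2*L²/3) (g(L) = (L - 2*L²/3)*(L - 6) = (L - 2*L²/3)*(-6 + L) = (-6 + L)*(L - 2*L²/3))
g((2*0)*(-3))*(-9840) = (((2*0)*(-3))*(-18 - 2*((2*0)*(-3))² + 15*((2*0)*(-3)))/3)*(-9840) = ((0*(-3))*(-18 - 2*(0*(-3))² + 15*(0*(-3)))/3)*(-9840) = ((⅓)*0*(-18 - 2*0² + 15*0))*(-9840) = ((⅓)*0*(-18 - 2*0 + 0))*(-9840) = ((⅓)*0*(-18 + 0 + 0))*(-9840) = ((⅓)*0*(-18))*(-9840) = 0*(-9840) = 0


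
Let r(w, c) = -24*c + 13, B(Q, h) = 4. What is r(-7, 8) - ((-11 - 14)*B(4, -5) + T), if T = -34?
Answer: -45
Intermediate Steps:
r(w, c) = 13 - 24*c
r(-7, 8) - ((-11 - 14)*B(4, -5) + T) = (13 - 24*8) - ((-11 - 14)*4 - 34) = (13 - 192) - (-25*4 - 34) = -179 - (-100 - 34) = -179 - 1*(-134) = -179 + 134 = -45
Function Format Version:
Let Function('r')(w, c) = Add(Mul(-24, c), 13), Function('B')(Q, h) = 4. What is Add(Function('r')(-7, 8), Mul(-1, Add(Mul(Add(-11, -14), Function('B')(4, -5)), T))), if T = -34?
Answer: -45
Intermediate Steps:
Function('r')(w, c) = Add(13, Mul(-24, c))
Add(Function('r')(-7, 8), Mul(-1, Add(Mul(Add(-11, -14), Function('B')(4, -5)), T))) = Add(Add(13, Mul(-24, 8)), Mul(-1, Add(Mul(Add(-11, -14), 4), -34))) = Add(Add(13, -192), Mul(-1, Add(Mul(-25, 4), -34))) = Add(-179, Mul(-1, Add(-100, -34))) = Add(-179, Mul(-1, -134)) = Add(-179, 134) = -45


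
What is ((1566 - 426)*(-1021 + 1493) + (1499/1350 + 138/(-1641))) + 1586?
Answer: 398517115553/738450 ≈ 5.3967e+5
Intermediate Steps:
((1566 - 426)*(-1021 + 1493) + (1499/1350 + 138/(-1641))) + 1586 = (1140*472 + (1499*(1/1350) + 138*(-1/1641))) + 1586 = (538080 + (1499/1350 - 46/547)) + 1586 = (538080 + 757853/738450) + 1586 = 397345933853/738450 + 1586 = 398517115553/738450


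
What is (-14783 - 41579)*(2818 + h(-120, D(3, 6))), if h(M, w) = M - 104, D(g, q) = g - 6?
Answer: -146203028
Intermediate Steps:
D(g, q) = -6 + g
h(M, w) = -104 + M
(-14783 - 41579)*(2818 + h(-120, D(3, 6))) = (-14783 - 41579)*(2818 + (-104 - 120)) = -56362*(2818 - 224) = -56362*2594 = -146203028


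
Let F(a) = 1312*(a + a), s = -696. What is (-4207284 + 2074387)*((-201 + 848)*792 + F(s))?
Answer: 2802370710360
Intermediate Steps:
F(a) = 2624*a (F(a) = 1312*(2*a) = 2624*a)
(-4207284 + 2074387)*((-201 + 848)*792 + F(s)) = (-4207284 + 2074387)*((-201 + 848)*792 + 2624*(-696)) = -2132897*(647*792 - 1826304) = -2132897*(512424 - 1826304) = -2132897*(-1313880) = 2802370710360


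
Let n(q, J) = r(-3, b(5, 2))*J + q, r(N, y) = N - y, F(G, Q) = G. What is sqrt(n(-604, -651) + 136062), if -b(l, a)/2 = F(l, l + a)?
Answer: sqrt(130901) ≈ 361.80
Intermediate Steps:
b(l, a) = -2*l
n(q, J) = q + 7*J (n(q, J) = (-3 - (-2)*5)*J + q = (-3 - 1*(-10))*J + q = (-3 + 10)*J + q = 7*J + q = q + 7*J)
sqrt(n(-604, -651) + 136062) = sqrt((-604 + 7*(-651)) + 136062) = sqrt((-604 - 4557) + 136062) = sqrt(-5161 + 136062) = sqrt(130901)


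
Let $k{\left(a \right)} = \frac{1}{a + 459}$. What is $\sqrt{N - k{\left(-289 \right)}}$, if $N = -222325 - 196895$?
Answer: $\frac{i \sqrt{12115458170}}{170} \approx 647.47 i$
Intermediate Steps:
$k{\left(a \right)} = \frac{1}{459 + a}$
$N = -419220$ ($N = -222325 - 196895 = -419220$)
$\sqrt{N - k{\left(-289 \right)}} = \sqrt{-419220 - \frac{1}{459 - 289}} = \sqrt{-419220 - \frac{1}{170}} = \sqrt{- \frac{71267401}{170}} = \frac{i \sqrt{12115458170}}{170}$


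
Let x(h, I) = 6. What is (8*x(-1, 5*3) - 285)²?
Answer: 56169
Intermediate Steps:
(8*x(-1, 5*3) - 285)² = (8*6 - 285)² = (48 - 285)² = (-237)² = 56169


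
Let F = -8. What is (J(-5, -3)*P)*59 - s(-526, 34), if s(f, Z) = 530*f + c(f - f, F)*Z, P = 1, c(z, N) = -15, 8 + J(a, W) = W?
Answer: 278641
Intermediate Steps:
J(a, W) = -8 + W
s(f, Z) = -15*Z + 530*f (s(f, Z) = 530*f - 15*Z = -15*Z + 530*f)
(J(-5, -3)*P)*59 - s(-526, 34) = ((-8 - 3)*1)*59 - (-15*34 + 530*(-526)) = -11*1*59 - (-510 - 278780) = -11*59 - 1*(-279290) = -649 + 279290 = 278641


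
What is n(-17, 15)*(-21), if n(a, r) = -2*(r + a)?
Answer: -84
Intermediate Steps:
n(a, r) = -2*a - 2*r (n(a, r) = -2*(a + r) = -2*a - 2*r)
n(-17, 15)*(-21) = (-2*(-17) - 2*15)*(-21) = (34 - 30)*(-21) = 4*(-21) = -84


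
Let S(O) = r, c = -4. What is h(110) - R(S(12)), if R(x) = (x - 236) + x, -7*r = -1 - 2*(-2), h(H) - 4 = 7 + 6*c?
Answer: 1567/7 ≈ 223.86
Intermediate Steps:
h(H) = -13 (h(H) = 4 + (7 + 6*(-4)) = 4 + (7 - 24) = 4 - 17 = -13)
r = -3/7 (r = -(-1 - 2*(-2))/7 = -(-1 + 4)/7 = -⅐*3 = -3/7 ≈ -0.42857)
S(O) = -3/7
R(x) = -236 + 2*x (R(x) = (-236 + x) + x = -236 + 2*x)
h(110) - R(S(12)) = -13 - (-236 + 2*(-3/7)) = -13 - (-236 - 6/7) = -13 - 1*(-1658/7) = -13 + 1658/7 = 1567/7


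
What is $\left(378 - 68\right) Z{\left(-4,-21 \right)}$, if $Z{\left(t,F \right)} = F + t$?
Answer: $-7750$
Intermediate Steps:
$\left(378 - 68\right) Z{\left(-4,-21 \right)} = \left(378 - 68\right) \left(-21 - 4\right) = 310 \left(-25\right) = -7750$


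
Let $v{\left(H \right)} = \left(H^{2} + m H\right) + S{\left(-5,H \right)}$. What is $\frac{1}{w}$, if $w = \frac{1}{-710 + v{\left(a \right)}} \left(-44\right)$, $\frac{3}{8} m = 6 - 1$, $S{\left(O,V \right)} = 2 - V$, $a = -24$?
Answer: $\frac{107}{11} \approx 9.7273$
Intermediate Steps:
$m = \frac{40}{3}$ ($m = \frac{8 \left(6 - 1\right)}{3} = \frac{8}{3} \cdot 5 = \frac{40}{3} \approx 13.333$)
$v{\left(H \right)} = 2 + H^{2} + \frac{37 H}{3}$ ($v{\left(H \right)} = \left(H^{2} + \frac{40 H}{3}\right) - \left(-2 + H\right) = 2 + H^{2} + \frac{37 H}{3}$)
$w = \frac{11}{107}$ ($w = \frac{1}{-710 + \left(2 + \left(-24\right)^{2} + \frac{37}{3} \left(-24\right)\right)} \left(-44\right) = \frac{1}{-710 + \left(2 + 576 - 296\right)} \left(-44\right) = \frac{1}{-710 + 282} \left(-44\right) = \frac{1}{-428} \left(-44\right) = \left(- \frac{1}{428}\right) \left(-44\right) = \frac{11}{107} \approx 0.1028$)
$\frac{1}{w} = \frac{1}{\frac{11}{107}} = \frac{107}{11}$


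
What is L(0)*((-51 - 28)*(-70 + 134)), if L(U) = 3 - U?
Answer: -15168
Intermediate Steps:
L(0)*((-51 - 28)*(-70 + 134)) = (3 - 1*0)*((-51 - 28)*(-70 + 134)) = (3 + 0)*(-79*64) = 3*(-5056) = -15168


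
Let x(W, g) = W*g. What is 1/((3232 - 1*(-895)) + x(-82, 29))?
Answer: 1/1749 ≈ 0.00057176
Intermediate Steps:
1/((3232 - 1*(-895)) + x(-82, 29)) = 1/((3232 - 1*(-895)) - 82*29) = 1/((3232 + 895) - 2378) = 1/(4127 - 2378) = 1/1749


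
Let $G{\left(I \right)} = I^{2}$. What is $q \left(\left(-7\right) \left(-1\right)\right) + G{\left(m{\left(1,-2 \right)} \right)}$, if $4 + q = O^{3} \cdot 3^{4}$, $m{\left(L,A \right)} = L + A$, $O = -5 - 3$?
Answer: $-290331$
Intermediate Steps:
$O = -8$
$m{\left(L,A \right)} = A + L$
$q = -41476$ ($q = -4 + \left(-8\right)^{3} \cdot 3^{4} = -4 - 41472 = -41476$)
$q \left(\left(-7\right) \left(-1\right)\right) + G{\left(m{\left(1,-2 \right)} \right)} = - 41476 \left(\left(-7\right) \left(-1\right)\right) + \left(-2 + 1\right)^{2} = \left(-41476\right) 7 + \left(-1\right)^{2} = -290332 + 1 = -290331$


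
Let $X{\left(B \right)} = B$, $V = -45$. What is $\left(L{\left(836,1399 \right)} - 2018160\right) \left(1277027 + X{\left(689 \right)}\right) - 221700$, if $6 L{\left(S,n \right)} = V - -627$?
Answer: $-2578511605808$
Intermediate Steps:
$L{\left(S,n \right)} = 97$ ($L{\left(S,n \right)} = \frac{-45 - -627}{6} = \frac{-45 + 627}{6} = \frac{1}{6} \cdot 582 = 97$)
$\left(L{\left(836,1399 \right)} - 2018160\right) \left(1277027 + X{\left(689 \right)}\right) - 221700 = \left(97 - 2018160\right) \left(1277027 + 689\right) - 221700 = \left(-2018063\right) 1277716 - 221700 = -2578511384108 - 221700 = -2578511605808$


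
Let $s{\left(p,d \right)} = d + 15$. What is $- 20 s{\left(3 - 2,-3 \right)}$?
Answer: $-240$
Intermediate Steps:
$s{\left(p,d \right)} = 15 + d$
$- 20 s{\left(3 - 2,-3 \right)} = - 20 \left(15 - 3\right) = \left(-20\right) 12 = -240$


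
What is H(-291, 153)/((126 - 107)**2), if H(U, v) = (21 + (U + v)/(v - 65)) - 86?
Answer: -2929/15884 ≈ -0.18440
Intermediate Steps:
H(U, v) = -65 + (U + v)/(-65 + v) (H(U, v) = (21 + (U + v)/(-65 + v)) - 86 = -65 + (U + v)/(-65 + v))
H(-291, 153)/((126 - 107)**2) = ((4225 - 291 - 64*153)/(-65 + 153))/((126 - 107)**2) = ((4225 - 291 - 9792)/88)/(19**2) = ((1/88)*(-5858))/361 = -2929/44*1/361 = -2929/15884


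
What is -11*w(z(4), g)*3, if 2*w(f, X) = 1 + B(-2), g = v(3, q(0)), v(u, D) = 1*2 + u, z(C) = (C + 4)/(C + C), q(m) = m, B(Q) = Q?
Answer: 33/2 ≈ 16.500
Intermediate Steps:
z(C) = (4 + C)/(2*C) (z(C) = (4 + C)/((2*C)) = (4 + C)*(1/(2*C)) = (4 + C)/(2*C))
v(u, D) = 2 + u
g = 5 (g = 2 + 3 = 5)
w(f, X) = -½ (w(f, X) = (1 - 2)/2 = (½)*(-1) = -½)
-11*w(z(4), g)*3 = -11*(-½)*3 = (11/2)*3 = 33/2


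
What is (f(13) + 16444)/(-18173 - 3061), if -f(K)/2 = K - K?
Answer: -8222/10617 ≈ -0.77442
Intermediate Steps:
f(K) = 0 (f(K) = -2*(K - K) = -2*0 = 0)
(f(13) + 16444)/(-18173 - 3061) = (0 + 16444)/(-18173 - 3061) = 16444/(-21234) = 16444*(-1/21234) = -8222/10617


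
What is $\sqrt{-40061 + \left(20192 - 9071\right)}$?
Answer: $2 i \sqrt{7235} \approx 170.12 i$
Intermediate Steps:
$\sqrt{-40061 + \left(20192 - 9071\right)} = \sqrt{-40061 + 11121} = \sqrt{-28940} = 2 i \sqrt{7235}$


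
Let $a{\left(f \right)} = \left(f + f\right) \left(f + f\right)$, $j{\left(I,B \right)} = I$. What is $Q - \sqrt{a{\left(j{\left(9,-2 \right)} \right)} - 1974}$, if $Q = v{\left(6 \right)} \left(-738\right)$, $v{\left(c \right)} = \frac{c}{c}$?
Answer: $-738 - 5 i \sqrt{66} \approx -738.0 - 40.62 i$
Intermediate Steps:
$a{\left(f \right)} = 4 f^{2}$ ($a{\left(f \right)} = 2 f 2 f = 4 f^{2}$)
$v{\left(c \right)} = 1$
$Q = -738$ ($Q = 1 \left(-738\right) = -738$)
$Q - \sqrt{a{\left(j{\left(9,-2 \right)} \right)} - 1974} = -738 - \sqrt{4 \cdot 9^{2} - 1974} = -738 - \sqrt{4 \cdot 81 - 1974} = -738 - \sqrt{324 - 1974} = -738 - \sqrt{-1650} = -738 - 5 i \sqrt{66}$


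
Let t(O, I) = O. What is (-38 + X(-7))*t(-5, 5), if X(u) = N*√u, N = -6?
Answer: 190 + 30*I*√7 ≈ 190.0 + 79.373*I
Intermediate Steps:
X(u) = -6*√u
(-38 + X(-7))*t(-5, 5) = (-38 - 6*I*√7)*(-5) = 190 + 30*I*√7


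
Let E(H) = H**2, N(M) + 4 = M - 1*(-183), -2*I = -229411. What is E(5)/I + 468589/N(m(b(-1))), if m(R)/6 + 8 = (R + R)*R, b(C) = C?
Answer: 751744603/229411 ≈ 3276.8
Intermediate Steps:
I = 229411/2 (I = -1/2*(-229411) = 229411/2 ≈ 1.1471e+5)
m(R) = -48 + 12*R**2 (m(R) = -48 + 6*((R + R)*R) = -48 + 6*((2*R)*R) = -48 + 6*(2*R**2) = -48 + 12*R**2)
N(M) = 179 + M (N(M) = -4 + (M - 1*(-183)) = -4 + (M + 183) = -4 + (183 + M) = 179 + M)
E(5)/I + 468589/N(m(b(-1))) = 5**2/(229411/2) + 468589/(179 + (-48 + 12*(-1)**2)) = 25*(2/229411) + 468589/(179 + (-48 + 12*1)) = 50/229411 + 468589/(179 + (-48 + 12)) = 50/229411 + 468589/(179 - 36) = 50/229411 + 468589/143 = 50/229411 + 468589*(1/143) = 50/229411 + 42599/13 = 751744603/229411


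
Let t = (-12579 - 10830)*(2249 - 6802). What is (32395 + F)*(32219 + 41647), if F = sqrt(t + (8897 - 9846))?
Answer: 2392889070 + 147732*sqrt(26645057) ≈ 3.1555e+9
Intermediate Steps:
t = 106581177 (t = -23409*(-4553) = 106581177)
F = 2*sqrt(26645057) (F = sqrt(106581177 + (8897 - 9846)) = sqrt(106581177 - 949) = sqrt(106580228) = 2*sqrt(26645057) ≈ 10324.)
(32395 + F)*(32219 + 41647) = (32395 + 2*sqrt(26645057))*(32219 + 41647) = (32395 + 2*sqrt(26645057))*73866 = 2392889070 + 147732*sqrt(26645057)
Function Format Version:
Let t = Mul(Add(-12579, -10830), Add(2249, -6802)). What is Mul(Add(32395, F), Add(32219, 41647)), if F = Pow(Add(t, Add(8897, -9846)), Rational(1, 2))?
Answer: Add(2392889070, Mul(147732, Pow(26645057, Rational(1, 2)))) ≈ 3.1555e+9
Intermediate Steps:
t = 106581177 (t = Mul(-23409, -4553) = 106581177)
F = Mul(2, Pow(26645057, Rational(1, 2))) (F = Pow(Add(106581177, Add(8897, -9846)), Rational(1, 2)) = Pow(Add(106581177, -949), Rational(1, 2)) = Pow(106580228, Rational(1, 2)) = Mul(2, Pow(26645057, Rational(1, 2))) ≈ 10324.)
Mul(Add(32395, F), Add(32219, 41647)) = Mul(Add(32395, Mul(2, Pow(26645057, Rational(1, 2)))), Add(32219, 41647)) = Mul(Add(32395, Mul(2, Pow(26645057, Rational(1, 2)))), 73866) = Add(2392889070, Mul(147732, Pow(26645057, Rational(1, 2))))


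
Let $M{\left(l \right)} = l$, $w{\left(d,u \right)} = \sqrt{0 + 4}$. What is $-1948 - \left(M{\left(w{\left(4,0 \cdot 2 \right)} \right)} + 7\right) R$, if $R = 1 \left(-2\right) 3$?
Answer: $-1894$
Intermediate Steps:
$w{\left(d,u \right)} = 2$ ($w{\left(d,u \right)} = \sqrt{4} = 2$)
$R = -6$ ($R = \left(-2\right) 3 = -6$)
$-1948 - \left(M{\left(w{\left(4,0 \cdot 2 \right)} \right)} + 7\right) R = -1948 - \left(2 + 7\right) \left(-6\right) = -1948 - 9 \left(-6\right) = -1948 - -54 = -1948 + 54 = -1894$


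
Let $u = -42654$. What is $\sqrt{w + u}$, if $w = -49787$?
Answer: $i \sqrt{92441} \approx 304.04 i$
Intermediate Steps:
$\sqrt{w + u} = \sqrt{-49787 - 42654} = \sqrt{-92441} = i \sqrt{92441}$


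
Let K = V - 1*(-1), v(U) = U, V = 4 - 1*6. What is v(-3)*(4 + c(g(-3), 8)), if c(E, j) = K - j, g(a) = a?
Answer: 15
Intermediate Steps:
V = -2 (V = 4 - 6 = -2)
K = -1 (K = -2 - 1*(-1) = -2 + 1 = -1)
c(E, j) = -1 - j
v(-3)*(4 + c(g(-3), 8)) = -3*(4 + (-1 - 1*8)) = -3*(4 + (-1 - 8)) = -3*(4 - 9) = -3*(-5) = 15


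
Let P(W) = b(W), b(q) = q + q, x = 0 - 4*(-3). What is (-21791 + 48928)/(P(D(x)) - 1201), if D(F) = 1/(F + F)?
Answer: -325644/14411 ≈ -22.597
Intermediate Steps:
x = 12 (x = 0 + 12 = 12)
D(F) = 1/(2*F)
b(q) = 2*q
P(W) = 2*W
(-21791 + 48928)/(P(D(x)) - 1201) = (-21791 + 48928)/(2*((½)/12) - 1201) = 27137/(2*((½)*(1/12)) - 1201) = 27137/(2*(1/24) - 1201) = 27137/(1/12 - 1201) = 27137/(-14411/12) = 27137*(-12/14411) = -325644/14411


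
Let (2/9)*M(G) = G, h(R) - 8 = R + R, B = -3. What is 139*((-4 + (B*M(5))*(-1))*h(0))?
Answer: 70612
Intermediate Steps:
h(R) = 8 + 2*R (h(R) = 8 + (R + R) = 8 + 2*R)
M(G) = 9*G/2
139*((-4 + (B*M(5))*(-1))*h(0)) = 139*((-4 - 27*5/2*(-1))*(8 + 2*0)) = 139*((-4 - 3*45/2*(-1))*(8 + 0)) = 139*((-4 - 135/2*(-1))*8) = 139*((-4 + 135/2)*8) = 139*((127/2)*8) = 139*508 = 70612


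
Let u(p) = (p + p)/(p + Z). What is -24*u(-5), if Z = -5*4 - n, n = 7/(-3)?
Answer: -180/17 ≈ -10.588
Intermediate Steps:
n = -7/3 (n = 7*(-⅓) = -7/3 ≈ -2.3333)
Z = -53/3 (Z = -5*4 - 1*(-7/3) = -20 + 7/3 = -53/3 ≈ -17.667)
u(p) = 2*p/(-53/3 + p) (u(p) = (p + p)/(p - 53/3) = (2*p)/(-53/3 + p) = 2*p/(-53/3 + p))
-24*u(-5) = -144*(-5)/(-53 + 3*(-5)) = -144*(-5)/(-53 - 15) = -144*(-5)/(-68) = -144*(-5)*(-1)/68 = -24*15/34 = -180/17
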